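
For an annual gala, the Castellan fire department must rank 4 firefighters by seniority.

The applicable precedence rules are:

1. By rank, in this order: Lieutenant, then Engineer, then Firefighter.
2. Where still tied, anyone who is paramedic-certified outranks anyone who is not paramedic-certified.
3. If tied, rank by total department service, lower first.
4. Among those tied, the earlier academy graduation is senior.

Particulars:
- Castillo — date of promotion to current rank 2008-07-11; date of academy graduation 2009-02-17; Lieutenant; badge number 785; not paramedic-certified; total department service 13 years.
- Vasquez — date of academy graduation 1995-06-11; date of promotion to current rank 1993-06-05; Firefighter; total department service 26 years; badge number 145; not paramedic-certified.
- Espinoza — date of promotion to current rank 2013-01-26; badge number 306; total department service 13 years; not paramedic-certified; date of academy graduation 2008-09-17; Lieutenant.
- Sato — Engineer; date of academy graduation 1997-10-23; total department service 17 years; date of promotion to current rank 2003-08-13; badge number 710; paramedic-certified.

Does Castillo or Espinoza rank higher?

Espinoza

By rank: Espinoza and Castillo (Lieutenant); then Sato (Engineer); then Vasquez (Firefighter).
Espinoza and Castillo are each not paramedic-certified, so the next rule applies.
Espinoza and Castillo both have total department service 13 years, so the next rule applies.
Among Espinoza and Castillo, by date of academy graduation (earlier first): Espinoza (2008-09-17) before Castillo (2009-02-17).
So Espinoza takes precedence.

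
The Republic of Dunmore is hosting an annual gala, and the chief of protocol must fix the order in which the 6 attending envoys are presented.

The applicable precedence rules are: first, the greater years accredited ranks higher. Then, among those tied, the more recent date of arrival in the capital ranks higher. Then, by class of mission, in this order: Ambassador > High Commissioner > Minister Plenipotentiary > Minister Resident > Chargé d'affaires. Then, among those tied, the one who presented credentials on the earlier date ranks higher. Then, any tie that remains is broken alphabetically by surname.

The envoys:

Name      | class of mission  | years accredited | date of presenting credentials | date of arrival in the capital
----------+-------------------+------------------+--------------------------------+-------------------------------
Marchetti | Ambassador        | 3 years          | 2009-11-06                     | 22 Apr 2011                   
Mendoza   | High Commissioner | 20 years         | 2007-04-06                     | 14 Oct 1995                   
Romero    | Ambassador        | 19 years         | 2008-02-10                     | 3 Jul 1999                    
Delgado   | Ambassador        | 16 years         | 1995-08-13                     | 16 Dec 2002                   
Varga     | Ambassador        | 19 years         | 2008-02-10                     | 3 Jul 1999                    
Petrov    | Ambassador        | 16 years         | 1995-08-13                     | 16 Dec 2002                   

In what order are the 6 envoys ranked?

By years accredited (higher first): Mendoza (20 years); then Romero and Varga (both 19 years); then Delgado and Petrov (both 16 years); then Marchetti (3 years).
Romero and Varga both have date of arrival in the capital 3 Jul 1999, so the next rule applies.
Romero and Varga are each Ambassador, so the next rule applies.
Romero and Varga both have date of presenting credentials 2008-02-10, so the next rule applies.
Among Romero and Varga, alphabetically by surname: Romero before Varga.
Delgado and Petrov both have date of arrival in the capital 16 Dec 2002, so the next rule applies.
Delgado and Petrov are each Ambassador, so the next rule applies.
Delgado and Petrov both have date of presenting credentials 1995-08-13, so the next rule applies.
Among Delgado and Petrov, alphabetically by surname: Delgado before Petrov.
Full order: Mendoza, Romero, Varga, Delgado, Petrov, Marchetti.

Mendoza, Romero, Varga, Delgado, Petrov, Marchetti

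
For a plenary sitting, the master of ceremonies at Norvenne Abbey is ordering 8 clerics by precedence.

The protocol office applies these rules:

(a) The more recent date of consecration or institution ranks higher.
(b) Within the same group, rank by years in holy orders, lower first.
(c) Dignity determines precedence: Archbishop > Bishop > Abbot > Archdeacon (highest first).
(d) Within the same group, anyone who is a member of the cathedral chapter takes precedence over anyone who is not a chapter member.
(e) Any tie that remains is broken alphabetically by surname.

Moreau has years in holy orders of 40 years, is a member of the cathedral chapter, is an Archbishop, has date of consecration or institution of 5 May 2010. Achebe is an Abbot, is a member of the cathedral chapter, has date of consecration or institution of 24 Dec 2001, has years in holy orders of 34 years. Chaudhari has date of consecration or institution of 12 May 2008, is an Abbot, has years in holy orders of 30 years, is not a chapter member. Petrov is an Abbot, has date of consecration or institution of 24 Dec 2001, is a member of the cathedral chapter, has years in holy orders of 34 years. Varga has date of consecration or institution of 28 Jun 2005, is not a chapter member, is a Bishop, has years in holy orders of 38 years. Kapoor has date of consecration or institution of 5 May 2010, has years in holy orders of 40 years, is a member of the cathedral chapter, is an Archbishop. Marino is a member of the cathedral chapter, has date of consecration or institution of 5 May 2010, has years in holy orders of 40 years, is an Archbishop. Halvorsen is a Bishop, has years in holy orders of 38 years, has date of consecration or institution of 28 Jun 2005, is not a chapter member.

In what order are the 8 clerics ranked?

By date of consecration or institution (later first): Kapoor, Marino and Moreau (each 5 May 2010); then Chaudhari (12 May 2008); then Halvorsen and Varga (both 28 Jun 2005); then Achebe and Petrov (both 24 Dec 2001).
Kapoor, Marino and Moreau all have years in holy orders 40 years, so the next rule applies.
Kapoor, Marino and Moreau are each Archbishop, so the next rule applies.
Kapoor, Marino and Moreau are each a member of the cathedral chapter, so the next rule applies.
Among Kapoor, Marino and Moreau, alphabetically by surname: Kapoor before Marino before Moreau.
Halvorsen and Varga both have years in holy orders 38 years, so the next rule applies.
Halvorsen and Varga are each Bishop, so the next rule applies.
Halvorsen and Varga are each not a chapter member, so the next rule applies.
Among Halvorsen and Varga, alphabetically by surname: Halvorsen before Varga.
Achebe and Petrov both have years in holy orders 34 years, so the next rule applies.
Achebe and Petrov are each Abbot, so the next rule applies.
Achebe and Petrov are each a member of the cathedral chapter, so the next rule applies.
Among Achebe and Petrov, alphabetically by surname: Achebe before Petrov.
Full order: Kapoor, Marino, Moreau, Chaudhari, Halvorsen, Varga, Achebe, Petrov.

Kapoor, Marino, Moreau, Chaudhari, Halvorsen, Varga, Achebe, Petrov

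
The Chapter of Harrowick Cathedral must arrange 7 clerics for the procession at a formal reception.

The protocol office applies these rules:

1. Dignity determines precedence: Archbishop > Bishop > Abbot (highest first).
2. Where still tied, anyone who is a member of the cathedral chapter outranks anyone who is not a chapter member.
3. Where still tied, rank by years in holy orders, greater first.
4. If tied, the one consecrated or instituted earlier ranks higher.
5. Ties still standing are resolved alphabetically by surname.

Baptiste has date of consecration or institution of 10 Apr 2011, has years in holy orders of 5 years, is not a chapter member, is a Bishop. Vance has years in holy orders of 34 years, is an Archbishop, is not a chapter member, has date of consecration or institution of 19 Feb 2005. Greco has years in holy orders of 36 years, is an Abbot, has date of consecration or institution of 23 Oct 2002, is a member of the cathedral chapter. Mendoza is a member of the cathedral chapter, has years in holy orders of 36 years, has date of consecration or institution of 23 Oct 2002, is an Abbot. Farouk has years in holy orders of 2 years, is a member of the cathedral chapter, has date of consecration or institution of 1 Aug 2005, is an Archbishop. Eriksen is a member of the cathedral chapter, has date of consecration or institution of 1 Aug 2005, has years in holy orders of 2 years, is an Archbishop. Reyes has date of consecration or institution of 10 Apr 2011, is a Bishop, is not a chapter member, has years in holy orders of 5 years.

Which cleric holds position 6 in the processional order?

Greco

By dignity: Eriksen, Farouk and Vance (Archbishop); then Baptiste and Reyes (Bishop); then Greco and Mendoza (Abbot).
Among Eriksen, Farouk and Vance, a member of the cathedral chapter before not a chapter member: Eriksen and Farouk (a member of the cathedral chapter) before Vance (not a chapter member).
Eriksen and Farouk both have years in holy orders 2 years, so the next rule applies.
Eriksen and Farouk both have date of consecration or institution 1 Aug 2005, so the next rule applies.
Among Eriksen and Farouk, alphabetically by surname: Eriksen before Farouk.
Baptiste and Reyes are each not a chapter member, so the next rule applies.
Baptiste and Reyes both have years in holy orders 5 years, so the next rule applies.
Baptiste and Reyes both have date of consecration or institution 10 Apr 2011, so the next rule applies.
Among Baptiste and Reyes, alphabetically by surname: Baptiste before Reyes.
Greco and Mendoza are each a member of the cathedral chapter, so the next rule applies.
Greco and Mendoza both have years in holy orders 36 years, so the next rule applies.
Greco and Mendoza both have date of consecration or institution 23 Oct 2002, so the next rule applies.
Among Greco and Mendoza, alphabetically by surname: Greco before Mendoza.
Order: Eriksen, Farouk, Vance, Baptiste, Reyes, Greco, Mendoza.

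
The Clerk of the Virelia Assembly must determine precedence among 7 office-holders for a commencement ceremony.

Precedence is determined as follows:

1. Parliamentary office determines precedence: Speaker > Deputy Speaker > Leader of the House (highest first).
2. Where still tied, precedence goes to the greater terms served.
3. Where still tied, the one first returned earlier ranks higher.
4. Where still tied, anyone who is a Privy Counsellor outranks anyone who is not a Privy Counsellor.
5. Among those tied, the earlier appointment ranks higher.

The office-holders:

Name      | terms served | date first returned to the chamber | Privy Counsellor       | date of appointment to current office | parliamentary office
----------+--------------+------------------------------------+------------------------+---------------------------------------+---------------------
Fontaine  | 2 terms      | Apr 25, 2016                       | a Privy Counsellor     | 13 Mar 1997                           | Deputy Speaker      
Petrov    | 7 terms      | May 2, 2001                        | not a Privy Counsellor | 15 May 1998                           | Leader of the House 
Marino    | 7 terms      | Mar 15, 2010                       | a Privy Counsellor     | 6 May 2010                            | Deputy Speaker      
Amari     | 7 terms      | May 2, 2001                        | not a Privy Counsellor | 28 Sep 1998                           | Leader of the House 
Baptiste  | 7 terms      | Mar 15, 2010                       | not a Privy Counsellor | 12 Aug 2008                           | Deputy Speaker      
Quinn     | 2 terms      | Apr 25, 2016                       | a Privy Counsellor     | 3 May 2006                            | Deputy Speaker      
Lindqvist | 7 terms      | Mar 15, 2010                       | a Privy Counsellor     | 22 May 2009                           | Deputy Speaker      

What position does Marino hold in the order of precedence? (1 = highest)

By parliamentary office: Lindqvist, Marino, Baptiste, Fontaine and Quinn (Deputy Speaker); then Petrov and Amari (Leader of the House).
Among Lindqvist, Marino, Baptiste, Fontaine and Quinn, by terms served (higher first): Lindqvist, Marino and Baptiste (7 terms) before Fontaine and Quinn (2 terms).
Lindqvist, Marino and Baptiste all have date first returned to the chamber Mar 15, 2010, so the next rule applies.
Among Lindqvist, Marino and Baptiste, a Privy Counsellor before not a Privy Counsellor: Lindqvist and Marino (a Privy Counsellor) before Baptiste (not a Privy Counsellor).
Among Lindqvist and Marino, by date of appointment to current office (earlier first): Lindqvist (22 May 2009) before Marino (6 May 2010).
Fontaine and Quinn both have date first returned to the chamber Apr 25, 2016, so the next rule applies.
Fontaine and Quinn are each a Privy Counsellor, so the next rule applies.
Among Fontaine and Quinn, by date of appointment to current office (earlier first): Fontaine (13 Mar 1997) before Quinn (3 May 2006).
Petrov and Amari both have terms served 7 terms, so the next rule applies.
Petrov and Amari both have date first returned to the chamber May 2, 2001, so the next rule applies.
Petrov and Amari are each not a Privy Counsellor, so the next rule applies.
Among Petrov and Amari, by date of appointment to current office (earlier first): Petrov (15 May 1998) before Amari (28 Sep 1998).
Order: Lindqvist, Marino, Baptiste, Fontaine, Quinn, Petrov, Amari. So position 2.

2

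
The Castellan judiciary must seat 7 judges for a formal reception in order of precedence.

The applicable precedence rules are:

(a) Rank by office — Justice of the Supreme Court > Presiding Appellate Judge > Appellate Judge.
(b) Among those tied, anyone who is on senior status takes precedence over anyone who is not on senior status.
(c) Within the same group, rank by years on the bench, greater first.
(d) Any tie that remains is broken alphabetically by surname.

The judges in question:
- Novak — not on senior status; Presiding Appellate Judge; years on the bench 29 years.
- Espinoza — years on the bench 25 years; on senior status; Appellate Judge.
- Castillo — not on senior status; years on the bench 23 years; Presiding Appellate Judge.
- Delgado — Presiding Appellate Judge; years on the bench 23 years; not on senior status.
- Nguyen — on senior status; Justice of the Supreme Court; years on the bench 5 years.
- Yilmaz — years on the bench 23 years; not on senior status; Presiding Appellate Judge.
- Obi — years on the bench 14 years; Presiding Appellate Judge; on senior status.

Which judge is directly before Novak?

Obi

By office: Nguyen (Justice of the Supreme Court); then Obi, Novak, Castillo, Delgado and Yilmaz (Presiding Appellate Judge); then Espinoza (Appellate Judge).
Among Obi, Novak, Castillo, Delgado and Yilmaz, on senior status before not on senior status: Obi (on senior status) before Novak, Castillo, Delgado and Yilmaz (not on senior status).
Among Novak, Castillo, Delgado and Yilmaz, by years on the bench (higher first): Novak (29 years) before Castillo, Delgado and Yilmaz (23 years).
Among Castillo, Delgado and Yilmaz, alphabetically by surname: Castillo before Delgado before Yilmaz.
Order: Nguyen, Obi, Novak, Castillo, Delgado, Yilmaz, Espinoza.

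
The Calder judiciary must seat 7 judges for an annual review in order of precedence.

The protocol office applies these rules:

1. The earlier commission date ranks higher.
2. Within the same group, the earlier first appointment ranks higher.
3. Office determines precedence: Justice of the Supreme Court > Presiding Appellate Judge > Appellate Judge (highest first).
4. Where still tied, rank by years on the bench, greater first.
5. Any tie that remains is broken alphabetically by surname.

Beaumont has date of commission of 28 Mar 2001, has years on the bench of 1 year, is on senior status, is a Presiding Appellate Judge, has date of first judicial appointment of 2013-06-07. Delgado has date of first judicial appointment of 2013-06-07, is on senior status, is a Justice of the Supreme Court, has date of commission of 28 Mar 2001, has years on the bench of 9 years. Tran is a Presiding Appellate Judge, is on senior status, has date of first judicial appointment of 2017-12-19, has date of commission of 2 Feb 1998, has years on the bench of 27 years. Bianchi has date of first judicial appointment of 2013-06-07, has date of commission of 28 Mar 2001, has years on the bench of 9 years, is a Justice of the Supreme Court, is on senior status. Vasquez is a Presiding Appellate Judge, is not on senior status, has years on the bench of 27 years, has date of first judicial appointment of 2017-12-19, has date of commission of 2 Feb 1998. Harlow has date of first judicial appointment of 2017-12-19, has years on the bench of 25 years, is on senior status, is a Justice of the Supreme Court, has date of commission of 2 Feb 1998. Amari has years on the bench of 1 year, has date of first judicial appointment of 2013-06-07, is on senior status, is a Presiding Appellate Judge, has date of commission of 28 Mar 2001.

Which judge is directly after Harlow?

Tran

By date of commission (earlier first): Harlow, Tran and Vasquez (each 2 Feb 1998); then Bianchi, Delgado, Amari and Beaumont (each 28 Mar 2001).
Harlow, Tran and Vasquez all have date of first judicial appointment 2017-12-19, so the next rule applies.
Among Harlow, Tran and Vasquez, by office: Harlow (Justice of the Supreme Court) before Tran and Vasquez (Presiding Appellate Judge).
Tran and Vasquez both have years on the bench 27 years, so the next rule applies.
Among Tran and Vasquez, alphabetically by surname: Tran before Vasquez.
Bianchi, Delgado, Amari and Beaumont all have date of first judicial appointment 2013-06-07, so the next rule applies.
Among Bianchi, Delgado, Amari and Beaumont, by office: Bianchi and Delgado (Justice of the Supreme Court) before Amari and Beaumont (Presiding Appellate Judge).
Bianchi and Delgado both have years on the bench 9 years, so the next rule applies.
Among Bianchi and Delgado, alphabetically by surname: Bianchi before Delgado.
Amari and Beaumont both have years on the bench 1 year, so the next rule applies.
Among Amari and Beaumont, alphabetically by surname: Amari before Beaumont.
Order: Harlow, Tran, Vasquez, Bianchi, Delgado, Amari, Beaumont.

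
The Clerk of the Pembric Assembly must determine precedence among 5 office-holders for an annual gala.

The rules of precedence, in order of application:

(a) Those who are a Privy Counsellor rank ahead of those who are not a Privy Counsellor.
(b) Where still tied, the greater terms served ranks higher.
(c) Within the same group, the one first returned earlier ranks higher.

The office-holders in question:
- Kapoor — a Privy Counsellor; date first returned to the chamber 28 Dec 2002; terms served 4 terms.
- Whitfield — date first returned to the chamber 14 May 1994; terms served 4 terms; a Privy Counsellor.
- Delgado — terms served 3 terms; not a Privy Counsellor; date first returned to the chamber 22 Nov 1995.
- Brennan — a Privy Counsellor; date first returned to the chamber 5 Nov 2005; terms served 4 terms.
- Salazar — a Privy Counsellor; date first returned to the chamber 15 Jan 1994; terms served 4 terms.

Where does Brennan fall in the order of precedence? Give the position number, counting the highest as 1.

4

By the first rule: Salazar, Whitfield, Kapoor and Brennan (each a Privy Counsellor); then Delgado (not a Privy Counsellor).
Salazar, Whitfield, Kapoor and Brennan all have terms served 4 terms, so the next rule applies.
Among Salazar, Whitfield, Kapoor and Brennan, by date first returned to the chamber (earlier first): Salazar (15 Jan 1994) before Whitfield (14 May 1994) before Kapoor (28 Dec 2002) before Brennan (5 Nov 2005).
Order: Salazar, Whitfield, Kapoor, Brennan, Delgado. So position 4.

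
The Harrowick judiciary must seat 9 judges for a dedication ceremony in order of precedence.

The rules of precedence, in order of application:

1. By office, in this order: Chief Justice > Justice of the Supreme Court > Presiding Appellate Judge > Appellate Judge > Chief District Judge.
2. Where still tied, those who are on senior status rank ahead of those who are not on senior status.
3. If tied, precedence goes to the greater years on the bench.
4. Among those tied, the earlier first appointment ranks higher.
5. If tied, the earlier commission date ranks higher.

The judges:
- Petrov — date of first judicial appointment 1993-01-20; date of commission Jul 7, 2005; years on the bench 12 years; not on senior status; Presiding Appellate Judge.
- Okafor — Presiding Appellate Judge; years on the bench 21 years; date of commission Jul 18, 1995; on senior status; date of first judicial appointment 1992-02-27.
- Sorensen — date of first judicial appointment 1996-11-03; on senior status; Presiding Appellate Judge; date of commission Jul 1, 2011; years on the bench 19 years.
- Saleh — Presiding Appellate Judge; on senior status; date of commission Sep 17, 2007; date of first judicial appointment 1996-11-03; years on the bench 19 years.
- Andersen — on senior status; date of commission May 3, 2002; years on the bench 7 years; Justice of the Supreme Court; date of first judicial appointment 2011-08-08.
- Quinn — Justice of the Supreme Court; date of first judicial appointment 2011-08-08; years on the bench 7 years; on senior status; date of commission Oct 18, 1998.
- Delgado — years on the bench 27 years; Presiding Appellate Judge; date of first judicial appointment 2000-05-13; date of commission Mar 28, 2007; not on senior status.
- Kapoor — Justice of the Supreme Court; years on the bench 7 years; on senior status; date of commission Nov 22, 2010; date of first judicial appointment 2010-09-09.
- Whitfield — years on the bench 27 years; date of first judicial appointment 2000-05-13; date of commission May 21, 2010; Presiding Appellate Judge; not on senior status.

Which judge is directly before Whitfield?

By office: Kapoor, Quinn and Andersen (Justice of the Supreme Court); then Okafor, Saleh, Sorensen, Delgado, Whitfield and Petrov (Presiding Appellate Judge).
Kapoor, Quinn and Andersen are each on senior status, so the next rule applies.
Kapoor, Quinn and Andersen all have years on the bench 7 years, so the next rule applies.
Among Kapoor, Quinn and Andersen, by date of first judicial appointment (earlier first): Kapoor (2010-09-09) before Quinn and Andersen (2011-08-08).
Among Quinn and Andersen, by date of commission (earlier first): Quinn (Oct 18, 1998) before Andersen (May 3, 2002).
Among Okafor, Saleh, Sorensen, Delgado, Whitfield and Petrov, on senior status before not on senior status: Okafor, Saleh and Sorensen (on senior status) before Delgado, Whitfield and Petrov (not on senior status).
Among Okafor, Saleh and Sorensen, by years on the bench (higher first): Okafor (21 years) before Saleh and Sorensen (19 years).
Saleh and Sorensen both have date of first judicial appointment 1996-11-03, so the next rule applies.
Among Saleh and Sorensen, by date of commission (earlier first): Saleh (Sep 17, 2007) before Sorensen (Jul 1, 2011).
Among Delgado, Whitfield and Petrov, by years on the bench (higher first): Delgado and Whitfield (27 years) before Petrov (12 years).
Delgado and Whitfield both have date of first judicial appointment 2000-05-13, so the next rule applies.
Among Delgado and Whitfield, by date of commission (earlier first): Delgado (Mar 28, 2007) before Whitfield (May 21, 2010).
Order: Kapoor, Quinn, Andersen, Okafor, Saleh, Sorensen, Delgado, Whitfield, Petrov.

Delgado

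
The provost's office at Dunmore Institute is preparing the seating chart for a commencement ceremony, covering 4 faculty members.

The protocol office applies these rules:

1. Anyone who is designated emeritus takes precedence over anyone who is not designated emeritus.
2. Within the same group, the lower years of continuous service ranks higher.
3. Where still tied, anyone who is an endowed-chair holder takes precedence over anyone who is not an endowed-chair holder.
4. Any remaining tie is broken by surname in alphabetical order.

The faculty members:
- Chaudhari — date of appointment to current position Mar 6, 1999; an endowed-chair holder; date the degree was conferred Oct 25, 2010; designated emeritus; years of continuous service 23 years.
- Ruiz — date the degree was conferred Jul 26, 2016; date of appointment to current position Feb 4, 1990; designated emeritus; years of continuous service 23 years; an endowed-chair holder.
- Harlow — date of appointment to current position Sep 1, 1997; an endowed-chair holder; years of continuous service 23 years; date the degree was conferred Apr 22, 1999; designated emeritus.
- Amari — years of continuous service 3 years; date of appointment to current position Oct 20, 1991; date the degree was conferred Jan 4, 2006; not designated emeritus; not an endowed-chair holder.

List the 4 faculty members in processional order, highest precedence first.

By the first rule: Chaudhari, Harlow and Ruiz (each designated emeritus); then Amari (not designated emeritus).
Chaudhari, Harlow and Ruiz all have years of continuous service 23 years, so the next rule applies.
Chaudhari, Harlow and Ruiz are each an endowed-chair holder, so the next rule applies.
Among Chaudhari, Harlow and Ruiz, alphabetically by surname: Chaudhari before Harlow before Ruiz.
Full order: Chaudhari, Harlow, Ruiz, Amari.

Chaudhari, Harlow, Ruiz, Amari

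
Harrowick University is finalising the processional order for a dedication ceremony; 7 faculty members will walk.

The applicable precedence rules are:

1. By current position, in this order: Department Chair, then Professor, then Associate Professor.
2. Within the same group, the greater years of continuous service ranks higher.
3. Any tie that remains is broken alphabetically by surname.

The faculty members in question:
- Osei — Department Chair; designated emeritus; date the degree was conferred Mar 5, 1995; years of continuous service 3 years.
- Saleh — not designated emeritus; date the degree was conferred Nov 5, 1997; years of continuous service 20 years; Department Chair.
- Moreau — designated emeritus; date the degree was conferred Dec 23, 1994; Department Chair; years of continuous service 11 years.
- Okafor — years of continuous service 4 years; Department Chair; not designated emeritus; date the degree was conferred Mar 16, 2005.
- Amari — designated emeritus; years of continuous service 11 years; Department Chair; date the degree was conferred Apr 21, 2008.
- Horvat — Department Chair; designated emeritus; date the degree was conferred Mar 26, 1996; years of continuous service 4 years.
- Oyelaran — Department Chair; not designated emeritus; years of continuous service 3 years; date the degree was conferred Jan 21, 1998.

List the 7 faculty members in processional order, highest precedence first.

By current position: Saleh, Amari, Moreau, Horvat, Okafor, Osei and Oyelaran (Department Chair).
Among Saleh, Amari, Moreau, Horvat, Okafor, Osei and Oyelaran, by years of continuous service (higher first): Saleh (20 years) before Amari and Moreau (11 years) before Horvat and Okafor (4 years) before Osei and Oyelaran (3 years).
Among Amari and Moreau, alphabetically by surname: Amari before Moreau.
Among Horvat and Okafor, alphabetically by surname: Horvat before Okafor.
Among Osei and Oyelaran, alphabetically by surname: Osei before Oyelaran.
Full order: Saleh, Amari, Moreau, Horvat, Okafor, Osei, Oyelaran.

Saleh, Amari, Moreau, Horvat, Okafor, Osei, Oyelaran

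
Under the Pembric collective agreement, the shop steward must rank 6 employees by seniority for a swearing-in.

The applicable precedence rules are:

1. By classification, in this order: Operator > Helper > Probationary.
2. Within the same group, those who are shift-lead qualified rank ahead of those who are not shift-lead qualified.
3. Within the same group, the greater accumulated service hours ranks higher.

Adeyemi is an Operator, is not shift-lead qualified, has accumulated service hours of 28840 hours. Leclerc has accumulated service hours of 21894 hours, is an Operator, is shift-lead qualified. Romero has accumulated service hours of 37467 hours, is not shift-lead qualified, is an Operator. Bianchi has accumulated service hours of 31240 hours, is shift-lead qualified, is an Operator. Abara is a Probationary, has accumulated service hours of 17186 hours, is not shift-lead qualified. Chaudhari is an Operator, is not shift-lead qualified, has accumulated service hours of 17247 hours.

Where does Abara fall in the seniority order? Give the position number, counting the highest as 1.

6

By classification: Bianchi, Leclerc, Romero, Adeyemi and Chaudhari (Operator); then Abara (Probationary).
Among Bianchi, Leclerc, Romero, Adeyemi and Chaudhari, shift-lead qualified before not shift-lead qualified: Bianchi and Leclerc (shift-lead qualified) before Romero, Adeyemi and Chaudhari (not shift-lead qualified).
Among Bianchi and Leclerc, by accumulated service hours (higher first): Bianchi (31240 hours) before Leclerc (21894 hours).
Among Romero, Adeyemi and Chaudhari, by accumulated service hours (higher first): Romero (37467 hours) before Adeyemi (28840 hours) before Chaudhari (17247 hours).
Order: Bianchi, Leclerc, Romero, Adeyemi, Chaudhari, Abara. So position 6.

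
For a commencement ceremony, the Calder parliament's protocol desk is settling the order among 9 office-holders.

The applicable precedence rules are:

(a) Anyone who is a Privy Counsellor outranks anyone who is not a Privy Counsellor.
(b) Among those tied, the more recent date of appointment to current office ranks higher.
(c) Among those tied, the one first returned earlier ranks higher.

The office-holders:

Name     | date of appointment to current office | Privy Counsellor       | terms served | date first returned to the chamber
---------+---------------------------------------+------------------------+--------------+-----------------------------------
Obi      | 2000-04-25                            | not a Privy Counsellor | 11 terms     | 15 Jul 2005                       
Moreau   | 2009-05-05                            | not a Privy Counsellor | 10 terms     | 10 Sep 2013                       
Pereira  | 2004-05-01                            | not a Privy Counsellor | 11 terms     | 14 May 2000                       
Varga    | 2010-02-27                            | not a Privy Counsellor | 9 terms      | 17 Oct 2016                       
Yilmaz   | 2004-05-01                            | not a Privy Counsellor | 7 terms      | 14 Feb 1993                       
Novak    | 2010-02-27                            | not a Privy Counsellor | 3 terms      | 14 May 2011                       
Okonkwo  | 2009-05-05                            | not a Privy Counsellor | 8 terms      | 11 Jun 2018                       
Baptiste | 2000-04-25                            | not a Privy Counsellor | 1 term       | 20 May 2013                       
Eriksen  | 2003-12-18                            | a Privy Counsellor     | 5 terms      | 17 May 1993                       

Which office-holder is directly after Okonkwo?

By the first rule: Eriksen (a Privy Counsellor); then Novak, Varga, Moreau, Okonkwo, Yilmaz, Pereira, Obi and Baptiste (each not a Privy Counsellor).
Among Novak, Varga, Moreau, Okonkwo, Yilmaz, Pereira, Obi and Baptiste, by date of appointment to current office (later first): Novak and Varga (2010-02-27) before Moreau and Okonkwo (2009-05-05) before Yilmaz and Pereira (2004-05-01) before Obi and Baptiste (2000-04-25).
Among Novak and Varga, by date first returned to the chamber (earlier first): Novak (14 May 2011) before Varga (17 Oct 2016).
Among Moreau and Okonkwo, by date first returned to the chamber (earlier first): Moreau (10 Sep 2013) before Okonkwo (11 Jun 2018).
Among Yilmaz and Pereira, by date first returned to the chamber (earlier first): Yilmaz (14 Feb 1993) before Pereira (14 May 2000).
Among Obi and Baptiste, by date first returned to the chamber (earlier first): Obi (15 Jul 2005) before Baptiste (20 May 2013).
Order: Eriksen, Novak, Varga, Moreau, Okonkwo, Yilmaz, Pereira, Obi, Baptiste.

Yilmaz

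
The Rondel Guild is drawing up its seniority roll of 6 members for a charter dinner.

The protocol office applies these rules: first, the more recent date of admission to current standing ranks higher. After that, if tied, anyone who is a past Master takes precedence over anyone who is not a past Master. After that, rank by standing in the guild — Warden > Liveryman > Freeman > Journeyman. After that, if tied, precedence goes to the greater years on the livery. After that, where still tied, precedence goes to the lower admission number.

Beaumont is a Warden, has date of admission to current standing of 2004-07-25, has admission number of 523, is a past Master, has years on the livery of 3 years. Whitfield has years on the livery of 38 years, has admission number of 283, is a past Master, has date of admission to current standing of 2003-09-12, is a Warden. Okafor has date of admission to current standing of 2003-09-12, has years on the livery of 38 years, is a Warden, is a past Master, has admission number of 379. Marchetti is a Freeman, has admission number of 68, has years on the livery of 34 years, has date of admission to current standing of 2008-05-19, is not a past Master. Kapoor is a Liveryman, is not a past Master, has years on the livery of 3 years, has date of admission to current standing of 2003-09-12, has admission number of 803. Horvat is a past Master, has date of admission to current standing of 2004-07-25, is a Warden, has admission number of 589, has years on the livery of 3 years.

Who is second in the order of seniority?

Beaumont

By date of admission to current standing (later first): Marchetti (2008-05-19); then Beaumont and Horvat (both 2004-07-25); then Whitfield, Okafor and Kapoor (each 2003-09-12).
Beaumont and Horvat are each a past Master, so the next rule applies.
Beaumont and Horvat are each Warden, so the next rule applies.
Beaumont and Horvat both have years on the livery 3 years, so the next rule applies.
Among Beaumont and Horvat, by admission number (lower first): Beaumont (523) before Horvat (589).
Among Whitfield, Okafor and Kapoor, a past Master before not a past Master: Whitfield and Okafor (a past Master) before Kapoor (not a past Master).
Whitfield and Okafor are each Warden, so the next rule applies.
Whitfield and Okafor both have years on the livery 38 years, so the next rule applies.
Among Whitfield and Okafor, by admission number (lower first): Whitfield (283) before Okafor (379).
Order: Marchetti, Beaumont, Horvat, Whitfield, Okafor, Kapoor.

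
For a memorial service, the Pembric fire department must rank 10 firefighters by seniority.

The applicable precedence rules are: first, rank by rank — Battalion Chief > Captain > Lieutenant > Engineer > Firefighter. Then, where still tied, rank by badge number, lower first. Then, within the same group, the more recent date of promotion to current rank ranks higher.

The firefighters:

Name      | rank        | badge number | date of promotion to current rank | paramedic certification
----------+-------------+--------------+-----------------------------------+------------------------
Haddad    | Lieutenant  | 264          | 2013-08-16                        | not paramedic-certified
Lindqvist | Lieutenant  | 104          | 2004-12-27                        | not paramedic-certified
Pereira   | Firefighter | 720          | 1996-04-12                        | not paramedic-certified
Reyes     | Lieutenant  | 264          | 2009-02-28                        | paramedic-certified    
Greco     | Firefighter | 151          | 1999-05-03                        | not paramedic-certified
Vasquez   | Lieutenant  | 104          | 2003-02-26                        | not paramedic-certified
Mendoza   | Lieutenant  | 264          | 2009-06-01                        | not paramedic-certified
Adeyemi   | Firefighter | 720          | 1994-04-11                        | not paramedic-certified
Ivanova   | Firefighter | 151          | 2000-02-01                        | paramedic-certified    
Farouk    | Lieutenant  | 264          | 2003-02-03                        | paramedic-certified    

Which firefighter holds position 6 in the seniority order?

By rank: Lindqvist, Vasquez, Haddad, Mendoza, Reyes and Farouk (Lieutenant); then Ivanova, Greco, Pereira and Adeyemi (Firefighter).
Among Lindqvist, Vasquez, Haddad, Mendoza, Reyes and Farouk, by badge number (lower first): Lindqvist and Vasquez (104) before Haddad, Mendoza, Reyes and Farouk (264).
Among Lindqvist and Vasquez, by date of promotion to current rank (later first): Lindqvist (2004-12-27) before Vasquez (2003-02-26).
Among Haddad, Mendoza, Reyes and Farouk, by date of promotion to current rank (later first): Haddad (2013-08-16) before Mendoza (2009-06-01) before Reyes (2009-02-28) before Farouk (2003-02-03).
Among Ivanova, Greco, Pereira and Adeyemi, by badge number (lower first): Ivanova and Greco (151) before Pereira and Adeyemi (720).
Among Ivanova and Greco, by date of promotion to current rank (later first): Ivanova (2000-02-01) before Greco (1999-05-03).
Among Pereira and Adeyemi, by date of promotion to current rank (later first): Pereira (1996-04-12) before Adeyemi (1994-04-11).
Order: Lindqvist, Vasquez, Haddad, Mendoza, Reyes, Farouk, Ivanova, Greco, Pereira, Adeyemi.

Farouk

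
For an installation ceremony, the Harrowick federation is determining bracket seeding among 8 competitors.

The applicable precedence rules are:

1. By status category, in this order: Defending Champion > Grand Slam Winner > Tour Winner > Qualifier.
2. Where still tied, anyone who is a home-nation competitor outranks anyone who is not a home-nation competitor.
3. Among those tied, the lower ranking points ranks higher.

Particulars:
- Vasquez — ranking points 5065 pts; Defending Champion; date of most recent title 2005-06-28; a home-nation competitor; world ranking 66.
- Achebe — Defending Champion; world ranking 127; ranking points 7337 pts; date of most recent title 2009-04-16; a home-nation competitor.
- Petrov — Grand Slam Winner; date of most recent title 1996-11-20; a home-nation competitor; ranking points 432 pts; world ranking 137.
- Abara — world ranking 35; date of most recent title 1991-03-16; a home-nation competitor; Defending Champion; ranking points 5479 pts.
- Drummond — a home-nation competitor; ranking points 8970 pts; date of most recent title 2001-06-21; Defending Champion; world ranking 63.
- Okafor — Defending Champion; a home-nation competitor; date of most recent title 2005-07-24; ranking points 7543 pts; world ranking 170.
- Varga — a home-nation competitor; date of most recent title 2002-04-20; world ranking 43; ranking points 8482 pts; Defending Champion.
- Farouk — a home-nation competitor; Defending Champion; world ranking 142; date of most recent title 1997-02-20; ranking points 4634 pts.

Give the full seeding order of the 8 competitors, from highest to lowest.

By status category: Farouk, Vasquez, Abara, Achebe, Okafor, Varga and Drummond (Defending Champion); then Petrov (Grand Slam Winner).
Farouk, Vasquez, Abara, Achebe, Okafor, Varga and Drummond are each a home-nation competitor, so the next rule applies.
Among Farouk, Vasquez, Abara, Achebe, Okafor, Varga and Drummond, by ranking points (lower first): Farouk (4634 pts) before Vasquez (5065 pts) before Abara (5479 pts) before Achebe (7337 pts) before Okafor (7543 pts) before Varga (8482 pts) before Drummond (8970 pts).
Full order: Farouk, Vasquez, Abara, Achebe, Okafor, Varga, Drummond, Petrov.

Farouk, Vasquez, Abara, Achebe, Okafor, Varga, Drummond, Petrov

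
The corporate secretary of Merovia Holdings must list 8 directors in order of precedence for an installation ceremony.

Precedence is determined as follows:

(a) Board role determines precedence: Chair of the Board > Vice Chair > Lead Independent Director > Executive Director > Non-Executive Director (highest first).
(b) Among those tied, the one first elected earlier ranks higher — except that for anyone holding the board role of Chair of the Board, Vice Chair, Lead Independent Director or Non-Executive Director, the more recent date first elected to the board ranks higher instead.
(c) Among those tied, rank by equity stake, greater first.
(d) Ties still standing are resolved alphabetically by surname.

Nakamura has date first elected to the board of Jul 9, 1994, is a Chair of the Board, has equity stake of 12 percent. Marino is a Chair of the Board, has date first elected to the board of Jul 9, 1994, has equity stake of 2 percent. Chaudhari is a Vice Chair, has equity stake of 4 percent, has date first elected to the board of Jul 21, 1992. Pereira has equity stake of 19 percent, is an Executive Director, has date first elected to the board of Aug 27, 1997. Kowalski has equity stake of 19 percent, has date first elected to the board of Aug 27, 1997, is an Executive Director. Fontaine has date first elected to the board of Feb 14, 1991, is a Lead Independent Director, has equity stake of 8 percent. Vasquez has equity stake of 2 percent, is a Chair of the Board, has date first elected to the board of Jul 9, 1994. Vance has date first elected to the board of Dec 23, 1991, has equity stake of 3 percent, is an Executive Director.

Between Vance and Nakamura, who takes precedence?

By board role: Nakamura, Marino and Vasquez (Chair of the Board); then Chaudhari (Vice Chair); then Fontaine (Lead Independent Director); then Vance, Kowalski and Pereira (Executive Director).
Nakamura, Marino and Vasquez all have date first elected to the board Jul 9, 1994, so the next rule applies.
Among Nakamura, Marino and Vasquez, by equity stake (higher first): Nakamura (12 percent) before Marino and Vasquez (2 percent).
Among Marino and Vasquez, alphabetically by surname: Marino before Vasquez.
Among Vance, Kowalski and Pereira, by date first elected to the board (earlier first): Vance (Dec 23, 1991) before Kowalski and Pereira (Aug 27, 1997).
Kowalski and Pereira both have equity stake 19 percent, so the next rule applies.
Among Kowalski and Pereira, alphabetically by surname: Kowalski before Pereira.
So Nakamura takes precedence.

Nakamura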